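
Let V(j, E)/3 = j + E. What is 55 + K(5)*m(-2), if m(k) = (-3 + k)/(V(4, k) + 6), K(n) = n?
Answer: 635/12 ≈ 52.917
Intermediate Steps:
V(j, E) = 3*E + 3*j (V(j, E) = 3*(j + E) = 3*(E + j) = 3*E + 3*j)
m(k) = (-3 + k)/(18 + 3*k) (m(k) = (-3 + k)/((3*k + 3*4) + 6) = (-3 + k)/((3*k + 12) + 6) = (-3 + k)/((12 + 3*k) + 6) = (-3 + k)/(18 + 3*k))
55 + K(5)*m(-2) = 55 + 5*((-3 - 2)/(3*(6 - 2))) = 55 + 5*((⅓)*(-5)/4) = 55 + 5*((⅓)*(¼)*(-5)) = 55 + 5*(-5/12) = 55 - 25/12 = 635/12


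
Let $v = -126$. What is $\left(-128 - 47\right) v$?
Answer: $22050$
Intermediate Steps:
$\left(-128 - 47\right) v = \left(-128 - 47\right) \left(-126\right) = \left(-175\right) \left(-126\right) = 22050$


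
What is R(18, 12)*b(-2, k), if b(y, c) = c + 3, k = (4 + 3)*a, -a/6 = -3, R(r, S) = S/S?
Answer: 129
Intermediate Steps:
R(r, S) = 1
a = 18 (a = -6*(-3) = 18)
k = 126 (k = (4 + 3)*18 = 7*18 = 126)
b(y, c) = 3 + c
R(18, 12)*b(-2, k) = 1*(3 + 126) = 1*129 = 129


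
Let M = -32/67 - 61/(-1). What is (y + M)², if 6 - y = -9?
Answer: 25603600/4489 ≈ 5703.6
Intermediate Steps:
y = 15 (y = 6 - 1*(-9) = 6 + 9 = 15)
M = 4055/67 (M = -32*1/67 - 61*(-1) = -32/67 + 61 = 4055/67 ≈ 60.522)
(y + M)² = (15 + 4055/67)² = (5060/67)² = 25603600/4489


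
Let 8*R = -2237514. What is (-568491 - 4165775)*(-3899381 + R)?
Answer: 39569660392373/2 ≈ 1.9785e+13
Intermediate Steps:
R = -1118757/4 (R = (1/8)*(-2237514) = -1118757/4 ≈ -2.7969e+5)
(-568491 - 4165775)*(-3899381 + R) = (-568491 - 4165775)*(-3899381 - 1118757/4) = -4734266*(-16716281/4) = 39569660392373/2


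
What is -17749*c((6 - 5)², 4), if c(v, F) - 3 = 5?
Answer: -141992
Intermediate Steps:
c(v, F) = 8 (c(v, F) = 3 + 5 = 8)
-17749*c((6 - 5)², 4) = -17749*8 = -141992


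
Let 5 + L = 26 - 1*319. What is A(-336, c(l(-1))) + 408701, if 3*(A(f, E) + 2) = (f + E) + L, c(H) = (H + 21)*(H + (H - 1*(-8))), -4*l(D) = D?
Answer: 3268383/8 ≈ 4.0855e+5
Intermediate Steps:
l(D) = -D/4
c(H) = (8 + 2*H)*(21 + H) (c(H) = (21 + H)*(H + (H + 8)) = (21 + H)*(H + (8 + H)) = (21 + H)*(8 + 2*H) = (8 + 2*H)*(21 + H))
L = -298 (L = -5 + (26 - 1*319) = -5 + (26 - 319) = -5 - 293 = -298)
A(f, E) = -304/3 + E/3 + f/3 (A(f, E) = -2 + ((f + E) - 298)/3 = -2 + ((E + f) - 298)/3 = -2 + (-298 + E + f)/3 = -2 + (-298/3 + E/3 + f/3) = -304/3 + E/3 + f/3)
A(-336, c(l(-1))) + 408701 = (-304/3 + (168 + 2*(-1/4*(-1))**2 + 50*(-1/4*(-1)))/3 + (1/3)*(-336)) + 408701 = (-304/3 + (168 + 2*(1/4)**2 + 50*(1/4))/3 - 112) + 408701 = (-304/3 + (168 + 2*(1/16) + 25/2)/3 - 112) + 408701 = (-304/3 + (168 + 1/8 + 25/2)/3 - 112) + 408701 = (-304/3 + (1/3)*(1445/8) - 112) + 408701 = (-304/3 + 1445/24 - 112) + 408701 = -1225/8 + 408701 = 3268383/8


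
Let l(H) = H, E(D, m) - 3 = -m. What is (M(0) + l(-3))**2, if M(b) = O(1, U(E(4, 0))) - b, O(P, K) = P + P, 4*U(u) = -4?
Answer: 1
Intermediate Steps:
E(D, m) = 3 - m
U(u) = -1 (U(u) = (1/4)*(-4) = -1)
O(P, K) = 2*P
M(b) = 2 - b (M(b) = 2*1 - b = 2 - b)
(M(0) + l(-3))**2 = ((2 - 1*0) - 3)**2 = ((2 + 0) - 3)**2 = (2 - 3)**2 = (-1)**2 = 1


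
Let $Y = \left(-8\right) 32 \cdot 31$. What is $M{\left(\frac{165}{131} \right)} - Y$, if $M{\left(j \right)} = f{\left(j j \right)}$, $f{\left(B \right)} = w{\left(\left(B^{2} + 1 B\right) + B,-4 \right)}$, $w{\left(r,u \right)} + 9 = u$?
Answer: $7923$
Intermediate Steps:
$Y = -7936$ ($Y = \left(-256\right) 31 = -7936$)
$w{\left(r,u \right)} = -9 + u$
$f{\left(B \right)} = -13$ ($f{\left(B \right)} = -9 - 4 = -13$)
$M{\left(j \right)} = -13$
$M{\left(\frac{165}{131} \right)} - Y = -13 - -7936 = -13 + 7936 = 7923$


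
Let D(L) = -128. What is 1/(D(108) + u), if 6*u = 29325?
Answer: 2/9519 ≈ 0.00021011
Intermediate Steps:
u = 9775/2 (u = (⅙)*29325 = 9775/2 ≈ 4887.5)
1/(D(108) + u) = 1/(-128 + 9775/2) = 1/(9519/2) = 2/9519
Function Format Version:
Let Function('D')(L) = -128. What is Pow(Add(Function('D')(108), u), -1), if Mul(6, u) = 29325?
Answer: Rational(2, 9519) ≈ 0.00021011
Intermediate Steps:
u = Rational(9775, 2) (u = Mul(Rational(1, 6), 29325) = Rational(9775, 2) ≈ 4887.5)
Pow(Add(Function('D')(108), u), -1) = Pow(Add(-128, Rational(9775, 2)), -1) = Pow(Rational(9519, 2), -1) = Rational(2, 9519)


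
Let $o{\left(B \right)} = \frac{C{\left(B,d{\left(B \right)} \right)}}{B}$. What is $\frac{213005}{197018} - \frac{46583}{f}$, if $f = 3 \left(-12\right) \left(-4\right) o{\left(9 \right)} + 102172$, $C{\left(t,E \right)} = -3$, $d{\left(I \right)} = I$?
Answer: $\frac{6287616563}{10060133116} \approx 0.625$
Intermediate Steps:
$o{\left(B \right)} = - \frac{3}{B}$
$f = 102124$ ($f = 3 \left(-12\right) \left(-4\right) \left(- \frac{3}{9}\right) + 102172 = \left(-36\right) \left(-4\right) \left(\left(-3\right) \frac{1}{9}\right) + 102172 = 144 \left(- \frac{1}{3}\right) + 102172 = -48 + 102172 = 102124$)
$\frac{213005}{197018} - \frac{46583}{f} = \frac{213005}{197018} - \frac{46583}{102124} = \frac{6287616563}{10060133116}$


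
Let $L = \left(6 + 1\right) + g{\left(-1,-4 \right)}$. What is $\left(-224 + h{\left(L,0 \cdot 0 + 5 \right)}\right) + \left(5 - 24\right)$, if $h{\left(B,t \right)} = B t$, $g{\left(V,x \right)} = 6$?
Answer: $-178$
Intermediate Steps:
$L = 13$ ($L = \left(6 + 1\right) + 6 = 7 + 6 = 13$)
$\left(-224 + h{\left(L,0 \cdot 0 + 5 \right)}\right) + \left(5 - 24\right) = \left(-224 + 13 \left(0 \cdot 0 + 5\right)\right) + \left(5 - 24\right) = \left(-224 + 13 \left(0 + 5\right)\right) + \left(5 - 24\right) = \left(-224 + 13 \cdot 5\right) - 19 = \left(-224 + 65\right) - 19 = -159 - 19 = -178$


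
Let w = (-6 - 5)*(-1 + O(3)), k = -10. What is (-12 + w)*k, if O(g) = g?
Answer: 340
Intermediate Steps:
w = -22 (w = (-6 - 5)*(-1 + 3) = -11*2 = -22)
(-12 + w)*k = (-12 - 22)*(-10) = -34*(-10) = 340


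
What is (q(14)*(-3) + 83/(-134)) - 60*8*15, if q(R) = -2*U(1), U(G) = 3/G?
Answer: -962471/134 ≈ -7182.6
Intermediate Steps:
q(R) = -6 (q(R) = -6/1 = -6)
(q(14)*(-3) + 83/(-134)) - 60*8*15 = (-6*(-3) + 83/(-134)) - 60*8*15 = (18 + 83*(-1/134)) - 480*15 = (18 - 83/134) - 1*7200 = 2329/134 - 7200 = -962471/134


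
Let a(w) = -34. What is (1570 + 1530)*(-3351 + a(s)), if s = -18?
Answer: -10493500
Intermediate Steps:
(1570 + 1530)*(-3351 + a(s)) = (1570 + 1530)*(-3351 - 34) = 3100*(-3385) = -10493500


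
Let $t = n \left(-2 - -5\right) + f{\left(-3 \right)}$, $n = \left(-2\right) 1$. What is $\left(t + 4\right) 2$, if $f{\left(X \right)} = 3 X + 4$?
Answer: $-14$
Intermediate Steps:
$f{\left(X \right)} = 4 + 3 X$
$n = -2$
$t = -11$ ($t = - 2 \left(-2 - -5\right) + \left(4 + 3 \left(-3\right)\right) = - 2 \left(-2 + 5\right) + \left(4 - 9\right) = \left(-2\right) 3 - 5 = -6 - 5 = -11$)
$\left(t + 4\right) 2 = \left(-11 + 4\right) 2 = \left(-7\right) 2 = -14$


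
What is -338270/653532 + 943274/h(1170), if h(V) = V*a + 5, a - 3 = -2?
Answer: 308031138259/383950050 ≈ 802.27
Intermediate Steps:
a = 1 (a = 3 - 2 = 1)
h(V) = 5 + V (h(V) = V*1 + 5 = V + 5 = 5 + V)
-338270/653532 + 943274/h(1170) = -338270/653532 + 943274/(5 + 1170) = -338270*1/653532 + 943274/1175 = -169135/326766 + 943274*(1/1175) = -169135/326766 + 943274/1175 = 308031138259/383950050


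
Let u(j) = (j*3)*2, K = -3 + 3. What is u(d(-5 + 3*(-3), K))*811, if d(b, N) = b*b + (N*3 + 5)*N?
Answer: 953736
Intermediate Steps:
K = 0
d(b, N) = b² + N*(5 + 3*N) (d(b, N) = b² + (3*N + 5)*N = b² + (5 + 3*N)*N = b² + N*(5 + 3*N))
u(j) = 6*j (u(j) = (3*j)*2 = 6*j)
u(d(-5 + 3*(-3), K))*811 = (6*((-5 + 3*(-3))² + 3*0² + 5*0))*811 = (6*((-5 - 9)² + 3*0 + 0))*811 = (6*((-14)² + 0 + 0))*811 = (6*(196 + 0 + 0))*811 = (6*196)*811 = 1176*811 = 953736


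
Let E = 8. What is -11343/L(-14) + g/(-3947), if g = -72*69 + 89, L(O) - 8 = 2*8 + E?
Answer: -44614693/126304 ≈ -353.23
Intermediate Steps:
L(O) = 32 (L(O) = 8 + (2*8 + 8) = 8 + (16 + 8) = 8 + 24 = 32)
g = -4879 (g = -4968 + 89 = -4879)
-11343/L(-14) + g/(-3947) = -11343/32 - 4879/(-3947) = -11343*1/32 - 4879*(-1/3947) = -11343/32 + 4879/3947 = -44614693/126304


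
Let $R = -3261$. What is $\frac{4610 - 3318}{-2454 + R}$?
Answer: $- \frac{1292}{5715} \approx -0.22607$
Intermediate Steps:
$\frac{4610 - 3318}{-2454 + R} = \frac{4610 - 3318}{-2454 - 3261} = \frac{1292}{-5715} = 1292 \left(- \frac{1}{5715}\right) = - \frac{1292}{5715}$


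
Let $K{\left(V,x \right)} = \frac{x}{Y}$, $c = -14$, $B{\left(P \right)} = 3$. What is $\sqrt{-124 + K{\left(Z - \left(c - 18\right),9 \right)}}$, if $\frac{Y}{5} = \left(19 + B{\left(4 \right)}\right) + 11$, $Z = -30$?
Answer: $\frac{i \sqrt{374935}}{55} \approx 11.133 i$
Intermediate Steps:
$Y = 165$ ($Y = 5 \left(\left(19 + 3\right) + 11\right) = 5 \left(22 + 11\right) = 5 \cdot 33 = 165$)
$K{\left(V,x \right)} = \frac{x}{165}$
$\sqrt{-124 + K{\left(Z - \left(c - 18\right),9 \right)}} = \sqrt{-124 + \frac{1}{165} \cdot 9} = \sqrt{-124 + \frac{3}{55}} = \sqrt{- \frac{6817}{55}} = \frac{i \sqrt{374935}}{55}$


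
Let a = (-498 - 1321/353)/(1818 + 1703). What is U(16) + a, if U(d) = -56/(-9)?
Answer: 68009093/11186217 ≈ 6.0797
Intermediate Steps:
U(d) = 56/9 (U(d) = -56*(-1/9) = 56/9)
a = -177115/1242913 (a = (-498 - 1321*1/353)/3521 = (-498 - 1321/353)*(1/3521) = -177115/353*1/3521 = -177115/1242913 ≈ -0.14250)
U(16) + a = 56/9 - 177115/1242913 = 68009093/11186217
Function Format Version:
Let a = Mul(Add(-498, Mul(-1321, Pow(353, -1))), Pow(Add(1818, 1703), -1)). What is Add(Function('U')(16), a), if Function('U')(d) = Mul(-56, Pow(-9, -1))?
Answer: Rational(68009093, 11186217) ≈ 6.0797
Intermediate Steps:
Function('U')(d) = Rational(56, 9) (Function('U')(d) = Mul(-56, Rational(-1, 9)) = Rational(56, 9))
a = Rational(-177115, 1242913) (a = Mul(Add(-498, Mul(-1321, Rational(1, 353))), Pow(3521, -1)) = Mul(Add(-498, Rational(-1321, 353)), Rational(1, 3521)) = Mul(Rational(-177115, 353), Rational(1, 3521)) = Rational(-177115, 1242913) ≈ -0.14250)
Add(Function('U')(16), a) = Add(Rational(56, 9), Rational(-177115, 1242913)) = Rational(68009093, 11186217)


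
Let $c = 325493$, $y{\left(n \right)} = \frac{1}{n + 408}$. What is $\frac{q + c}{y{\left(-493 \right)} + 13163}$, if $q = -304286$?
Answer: $\frac{1802595}{1118854} \approx 1.6111$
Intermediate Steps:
$y{\left(n \right)} = \frac{1}{408 + n}$
$\frac{q + c}{y{\left(-493 \right)} + 13163} = \frac{-304286 + 325493}{\frac{1}{408 - 493} + 13163} = \frac{21207}{\frac{1}{-85} + 13163} = \frac{21207}{- \frac{1}{85} + 13163} = \frac{21207}{\frac{1118854}{85}} = 21207 \cdot \frac{85}{1118854} = \frac{1802595}{1118854}$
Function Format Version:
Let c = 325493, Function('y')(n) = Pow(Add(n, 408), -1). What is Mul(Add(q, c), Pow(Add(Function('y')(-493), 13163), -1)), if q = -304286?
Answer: Rational(1802595, 1118854) ≈ 1.6111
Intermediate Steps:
Function('y')(n) = Pow(Add(408, n), -1)
Mul(Add(q, c), Pow(Add(Function('y')(-493), 13163), -1)) = Mul(Add(-304286, 325493), Pow(Add(Pow(Add(408, -493), -1), 13163), -1)) = Mul(21207, Pow(Add(Pow(-85, -1), 13163), -1)) = Mul(21207, Pow(Add(Rational(-1, 85), 13163), -1)) = Mul(21207, Pow(Rational(1118854, 85), -1)) = Mul(21207, Rational(85, 1118854)) = Rational(1802595, 1118854)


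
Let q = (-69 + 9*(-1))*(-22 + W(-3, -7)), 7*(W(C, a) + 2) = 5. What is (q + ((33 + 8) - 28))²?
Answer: 163968025/49 ≈ 3.3463e+6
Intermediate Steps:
W(C, a) = -9/7 (W(C, a) = -2 + (⅐)*5 = -2 + 5/7 = -9/7)
q = 12714/7 (q = (-69 + 9*(-1))*(-22 - 9/7) = (-69 - 9)*(-163/7) = -78*(-163/7) = 12714/7 ≈ 1816.3)
(q + ((33 + 8) - 28))² = (12714/7 + ((33 + 8) - 28))² = (12714/7 + (41 - 28))² = (12714/7 + 13)² = (12805/7)² = 163968025/49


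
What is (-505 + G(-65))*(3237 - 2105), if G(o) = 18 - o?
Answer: -477704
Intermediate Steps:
(-505 + G(-65))*(3237 - 2105) = (-505 + (18 - 1*(-65)))*(3237 - 2105) = (-505 + (18 + 65))*1132 = (-505 + 83)*1132 = -422*1132 = -477704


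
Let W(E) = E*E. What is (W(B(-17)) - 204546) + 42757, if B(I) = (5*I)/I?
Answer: -161764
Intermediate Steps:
B(I) = 5
W(E) = E²
(W(B(-17)) - 204546) + 42757 = (5² - 204546) + 42757 = (25 - 204546) + 42757 = -204521 + 42757 = -161764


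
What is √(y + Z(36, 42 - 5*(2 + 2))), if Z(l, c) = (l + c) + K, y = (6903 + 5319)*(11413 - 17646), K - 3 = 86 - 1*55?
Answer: I*√76179634 ≈ 8728.1*I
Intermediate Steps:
K = 34 (K = 3 + (86 - 1*55) = 3 + (86 - 55) = 3 + 31 = 34)
y = -76179726 (y = 12222*(-6233) = -76179726)
Z(l, c) = 34 + c + l (Z(l, c) = (l + c) + 34 = (c + l) + 34 = 34 + c + l)
√(y + Z(36, 42 - 5*(2 + 2))) = √(-76179726 + (34 + (42 - 5*(2 + 2)) + 36)) = √(-76179726 + (34 + (42 - 5*4) + 36)) = √(-76179726 + (34 + (42 - 1*20) + 36)) = √(-76179726 + (34 + (42 - 20) + 36)) = √(-76179726 + (34 + 22 + 36)) = √(-76179726 + 92) = √(-76179634) = I*√76179634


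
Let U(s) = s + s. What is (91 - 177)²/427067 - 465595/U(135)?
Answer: -39767652589/23061618 ≈ -1724.4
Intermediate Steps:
U(s) = 2*s
(91 - 177)²/427067 - 465595/U(135) = (91 - 177)²/427067 - 465595/(2*135) = (-86)²*(1/427067) - 465595/270 = 7396*(1/427067) - 465595*1/270 = 7396/427067 - 93119/54 = -39767652589/23061618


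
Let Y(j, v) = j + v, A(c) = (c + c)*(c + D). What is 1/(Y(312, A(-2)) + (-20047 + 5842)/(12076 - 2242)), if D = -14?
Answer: 3278/1227793 ≈ 0.0026698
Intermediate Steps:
A(c) = 2*c*(-14 + c) (A(c) = (c + c)*(c - 14) = (2*c)*(-14 + c) = 2*c*(-14 + c))
1/(Y(312, A(-2)) + (-20047 + 5842)/(12076 - 2242)) = 1/((312 + 2*(-2)*(-14 - 2)) + (-20047 + 5842)/(12076 - 2242)) = 1/((312 + 2*(-2)*(-16)) - 14205/9834) = 1/((312 + 64) - 14205*1/9834) = 1/(376 - 4735/3278) = 1/(1227793/3278) = 3278/1227793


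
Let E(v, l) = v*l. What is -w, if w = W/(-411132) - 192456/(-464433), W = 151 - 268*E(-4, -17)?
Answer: -29172839267/63647756052 ≈ -0.45835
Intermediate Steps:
E(v, l) = l*v
W = -18073 (W = 151 - (-4556)*(-4) = 151 - 268*68 = 151 - 18224 = -18073)
w = 29172839267/63647756052 (w = -18073/(-411132) - 192456/(-464433) = -18073*(-1/411132) - 192456*(-1/464433) = 18073/411132 + 64152/154811 = 29172839267/63647756052 ≈ 0.45835)
-w = -1*29172839267/63647756052 = -29172839267/63647756052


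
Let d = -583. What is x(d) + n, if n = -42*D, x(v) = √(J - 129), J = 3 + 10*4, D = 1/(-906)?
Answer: 7/151 + I*√86 ≈ 0.046358 + 9.2736*I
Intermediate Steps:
D = -1/906 ≈ -0.0011038
J = 43 (J = 3 + 40 = 43)
x(v) = I*√86 (x(v) = √(43 - 129) = √(-86) = I*√86)
n = 7/151 (n = -42*(-1/906) = 7/151 ≈ 0.046358)
x(d) + n = I*√86 + 7/151 = 7/151 + I*√86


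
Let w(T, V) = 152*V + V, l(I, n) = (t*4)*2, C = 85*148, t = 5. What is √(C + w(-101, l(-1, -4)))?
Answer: 10*√187 ≈ 136.75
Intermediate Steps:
C = 12580
l(I, n) = 40 (l(I, n) = (5*4)*2 = 20*2 = 40)
w(T, V) = 153*V
√(C + w(-101, l(-1, -4))) = √(12580 + 153*40) = √(12580 + 6120) = √18700 = 10*√187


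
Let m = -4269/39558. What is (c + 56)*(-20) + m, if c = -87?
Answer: 8173897/13186 ≈ 619.89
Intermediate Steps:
m = -1423/13186 (m = -4269*1/39558 = -1423/13186 ≈ -0.10792)
(c + 56)*(-20) + m = (-87 + 56)*(-20) - 1423/13186 = -31*(-20) - 1423/13186 = 620 - 1423/13186 = 8173897/13186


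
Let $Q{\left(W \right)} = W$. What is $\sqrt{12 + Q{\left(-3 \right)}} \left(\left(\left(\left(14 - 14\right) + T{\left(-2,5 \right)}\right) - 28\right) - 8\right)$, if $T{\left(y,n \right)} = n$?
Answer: $-93$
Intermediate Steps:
$\sqrt{12 + Q{\left(-3 \right)}} \left(\left(\left(\left(14 - 14\right) + T{\left(-2,5 \right)}\right) - 28\right) - 8\right) = \sqrt{12 - 3} \left(\left(\left(\left(14 - 14\right) + 5\right) - 28\right) - 8\right) = \sqrt{9} \left(\left(\left(\left(14 - 14\right) + 5\right) - 28\right) - 8\right) = 3 \left(\left(\left(0 + 5\right) - 28\right) - 8\right) = 3 \left(\left(5 - 28\right) - 8\right) = 3 \left(-23 - 8\right) = 3 \left(-31\right) = -93$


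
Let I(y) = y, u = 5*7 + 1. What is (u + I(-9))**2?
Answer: 729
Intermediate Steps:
u = 36 (u = 35 + 1 = 36)
(u + I(-9))**2 = (36 - 9)**2 = 27**2 = 729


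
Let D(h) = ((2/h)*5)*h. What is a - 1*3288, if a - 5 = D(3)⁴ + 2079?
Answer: 8796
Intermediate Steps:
D(h) = 10 (D(h) = (10/h)*h = 10)
a = 12084 (a = 5 + (10⁴ + 2079) = 5 + (10000 + 2079) = 5 + 12079 = 12084)
a - 1*3288 = 12084 - 1*3288 = 12084 - 3288 = 8796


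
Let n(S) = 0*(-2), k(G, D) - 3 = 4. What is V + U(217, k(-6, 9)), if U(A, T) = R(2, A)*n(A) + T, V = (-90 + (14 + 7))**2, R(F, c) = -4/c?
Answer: 4768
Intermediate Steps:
k(G, D) = 7 (k(G, D) = 3 + 4 = 7)
n(S) = 0
V = 4761 (V = (-90 + 21)**2 = (-69)**2 = 4761)
U(A, T) = T (U(A, T) = -4/A*0 + T = 0 + T = T)
V + U(217, k(-6, 9)) = 4761 + 7 = 4768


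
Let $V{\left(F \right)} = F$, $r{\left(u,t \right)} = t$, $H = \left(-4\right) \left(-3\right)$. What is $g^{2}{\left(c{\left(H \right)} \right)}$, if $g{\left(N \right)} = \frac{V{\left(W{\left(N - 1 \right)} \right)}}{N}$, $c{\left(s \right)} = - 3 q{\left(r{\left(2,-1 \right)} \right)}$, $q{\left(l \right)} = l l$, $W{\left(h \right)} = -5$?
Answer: $\frac{25}{9} \approx 2.7778$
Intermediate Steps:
$H = 12$
$q{\left(l \right)} = l^{2}$
$c{\left(s \right)} = -3$ ($c{\left(s \right)} = - 3 \left(-1\right)^{2} = \left(-3\right) 1 = -3$)
$g{\left(N \right)} = - \frac{5}{N}$
$g^{2}{\left(c{\left(H \right)} \right)} = \left(- \frac{5}{-3}\right)^{2} = \left(\left(-5\right) \left(- \frac{1}{3}\right)\right)^{2} = \left(\frac{5}{3}\right)^{2} = \frac{25}{9}$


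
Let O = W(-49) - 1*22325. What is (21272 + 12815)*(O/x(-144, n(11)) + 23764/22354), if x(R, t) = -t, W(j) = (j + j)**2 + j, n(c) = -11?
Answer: -4860792156156/122947 ≈ -3.9536e+7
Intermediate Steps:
W(j) = j + 4*j**2 (W(j) = (2*j)**2 + j = 4*j**2 + j = j + 4*j**2)
O = -12770 (O = -49*(1 + 4*(-49)) - 1*22325 = -49*(1 - 196) - 22325 = -49*(-195) - 22325 = 9555 - 22325 = -12770)
(21272 + 12815)*(O/x(-144, n(11)) + 23764/22354) = (21272 + 12815)*(-12770/((-1*(-11))) + 23764/22354) = 34087*(-12770/11 + 23764*(1/22354)) = 34087*(-12770*1/11 + 11882/11177) = 34087*(-12770/11 + 11882/11177) = 34087*(-142599588/122947) = -4860792156156/122947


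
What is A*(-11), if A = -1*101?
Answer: 1111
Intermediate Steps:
A = -101
A*(-11) = -101*(-11) = 1111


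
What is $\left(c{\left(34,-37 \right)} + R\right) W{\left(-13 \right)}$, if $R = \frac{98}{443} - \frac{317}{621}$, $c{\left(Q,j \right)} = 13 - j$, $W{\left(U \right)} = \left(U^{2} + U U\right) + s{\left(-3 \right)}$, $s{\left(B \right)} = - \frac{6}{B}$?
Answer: $\frac{4649696180}{275103} \approx 16902.0$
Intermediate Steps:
$W{\left(U \right)} = 2 + 2 U^{2}$ ($W{\left(U \right)} = \left(U^{2} + U U\right) - \frac{6}{-3} = \left(U^{2} + U^{2}\right) - -2 = 2 U^{2} + 2 = 2 + 2 U^{2}$)
$R = - \frac{79573}{275103}$ ($R = 98 \cdot \frac{1}{443} - \frac{317}{621} = \frac{98}{443} - \frac{317}{621} = - \frac{79573}{275103} \approx -0.28925$)
$\left(c{\left(34,-37 \right)} + R\right) W{\left(-13 \right)} = \left(\left(13 - -37\right) - \frac{79573}{275103}\right) \left(2 + 2 \left(-13\right)^{2}\right) = \left(\left(13 + 37\right) - \frac{79573}{275103}\right) \left(2 + 2 \cdot 169\right) = \left(50 - \frac{79573}{275103}\right) \left(2 + 338\right) = \frac{13675577}{275103} \cdot 340 = \frac{4649696180}{275103}$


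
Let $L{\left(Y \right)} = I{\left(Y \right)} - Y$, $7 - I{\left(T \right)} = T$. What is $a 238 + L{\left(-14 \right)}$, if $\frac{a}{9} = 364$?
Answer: $779723$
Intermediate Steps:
$a = 3276$ ($a = 9 \cdot 364 = 3276$)
$I{\left(T \right)} = 7 - T$
$L{\left(Y \right)} = 7 - 2 Y$ ($L{\left(Y \right)} = \left(7 - Y\right) - Y = 7 - 2 Y$)
$a 238 + L{\left(-14 \right)} = 3276 \cdot 238 + \left(7 - -28\right) = 779688 + \left(7 + 28\right) = 779688 + 35 = 779723$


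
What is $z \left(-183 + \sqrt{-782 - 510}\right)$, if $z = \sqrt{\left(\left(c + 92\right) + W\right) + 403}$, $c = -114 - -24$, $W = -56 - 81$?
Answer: $- 366 \sqrt{67} + 4 i \sqrt{21641} \approx -2995.8 + 588.44 i$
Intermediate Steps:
$W = -137$
$c = -90$ ($c = -114 + 24 = -90$)
$z = 2 \sqrt{67}$ ($z = \sqrt{\left(\left(-90 + 92\right) - 137\right) + 403} = \sqrt{\left(2 - 137\right) + 403} = \sqrt{-135 + 403} = \sqrt{268} = 2 \sqrt{67} \approx 16.371$)
$z \left(-183 + \sqrt{-782 - 510}\right) = 2 \sqrt{67} \left(-183 + \sqrt{-782 - 510}\right) = 2 \sqrt{67} \left(-183 + \sqrt{-1292}\right) = 2 \sqrt{67} \left(-183 + 2 i \sqrt{323}\right)$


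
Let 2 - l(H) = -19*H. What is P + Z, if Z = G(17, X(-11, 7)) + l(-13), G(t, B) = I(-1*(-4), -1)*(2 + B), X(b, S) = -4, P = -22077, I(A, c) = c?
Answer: -22320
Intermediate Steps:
l(H) = 2 + 19*H (l(H) = 2 - (-19)*H = 2 + 19*H)
G(t, B) = -2 - B (G(t, B) = -(2 + B) = -2 - B)
Z = -243 (Z = (-2 - 1*(-4)) + (2 + 19*(-13)) = (-2 + 4) + (2 - 247) = 2 - 245 = -243)
P + Z = -22077 - 243 = -22320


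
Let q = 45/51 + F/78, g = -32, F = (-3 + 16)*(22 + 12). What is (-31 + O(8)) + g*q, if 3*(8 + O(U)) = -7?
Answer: -12796/51 ≈ -250.90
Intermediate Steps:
F = 442 (F = 13*34 = 442)
q = 334/51 (q = 45/51 + 442/78 = 45*(1/51) + 442*(1/78) = 15/17 + 17/3 = 334/51 ≈ 6.5490)
O(U) = -31/3 (O(U) = -8 + (⅓)*(-7) = -8 - 7/3 = -31/3)
(-31 + O(8)) + g*q = (-31 - 31/3) - 32*334/51 = -124/3 - 10688/51 = -12796/51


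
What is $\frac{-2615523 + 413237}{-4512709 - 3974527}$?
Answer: $\frac{1101143}{4243618} \approx 0.25948$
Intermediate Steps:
$\frac{-2615523 + 413237}{-4512709 - 3974527} = - \frac{2202286}{-8487236} = \left(-2202286\right) \left(- \frac{1}{8487236}\right) = \frac{1101143}{4243618}$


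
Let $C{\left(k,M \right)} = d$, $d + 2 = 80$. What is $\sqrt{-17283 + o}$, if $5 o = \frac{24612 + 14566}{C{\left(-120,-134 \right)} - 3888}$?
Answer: $\frac{2 i \sqrt{15681975621}}{1905} \approx 131.47 i$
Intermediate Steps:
$d = 78$ ($d = -2 + 80 = 78$)
$C{\left(k,M \right)} = 78$
$o = - \frac{19589}{9525}$ ($o = \frac{\left(24612 + 14566\right) \frac{1}{78 - 3888}}{5} = \frac{39178 \frac{1}{-3810}}{5} = \frac{39178 \left(- \frac{1}{3810}\right)}{5} = \frac{1}{5} \left(- \frac{19589}{1905}\right) = - \frac{19589}{9525} \approx -2.0566$)
$\sqrt{-17283 + o} = \sqrt{-17283 - \frac{19589}{9525}} = \sqrt{- \frac{164640164}{9525}} = \frac{2 i \sqrt{15681975621}}{1905}$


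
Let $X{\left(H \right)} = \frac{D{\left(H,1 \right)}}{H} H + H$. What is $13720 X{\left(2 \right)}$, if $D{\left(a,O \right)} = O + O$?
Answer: $54880$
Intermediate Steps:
$D{\left(a,O \right)} = 2 O$
$X{\left(H \right)} = 2 + H$ ($X{\left(H \right)} = \frac{2 \cdot 1}{H} H + H = \frac{2}{H} H + H = 2 + H$)
$13720 X{\left(2 \right)} = 13720 \left(2 + 2\right) = 13720 \cdot 4 = 54880$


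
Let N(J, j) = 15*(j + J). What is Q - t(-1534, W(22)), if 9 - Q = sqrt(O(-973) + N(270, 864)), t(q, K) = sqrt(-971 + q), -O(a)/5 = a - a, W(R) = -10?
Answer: 9 - 9*sqrt(210) - I*sqrt(2505) ≈ -121.42 - 50.05*I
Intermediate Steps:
O(a) = 0 (O(a) = -5*(a - a) = -5*0 = 0)
N(J, j) = 15*J + 15*j (N(J, j) = 15*(J + j) = 15*J + 15*j)
Q = 9 - 9*sqrt(210) (Q = 9 - sqrt(0 + (15*270 + 15*864)) = 9 - sqrt(0 + (4050 + 12960)) = 9 - sqrt(0 + 17010) = 9 - sqrt(17010) = 9 - 9*sqrt(210) ≈ -121.42)
Q - t(-1534, W(22)) = (9 - 9*sqrt(210)) - sqrt(-971 - 1534) = (9 - 9*sqrt(210)) - sqrt(-2505) = (9 - 9*sqrt(210)) - I*sqrt(2505) = 9 - 9*sqrt(210) - I*sqrt(2505)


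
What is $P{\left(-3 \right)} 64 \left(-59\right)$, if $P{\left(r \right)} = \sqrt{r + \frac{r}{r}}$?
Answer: $- 3776 i \sqrt{2} \approx - 5340.1 i$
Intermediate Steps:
$P{\left(r \right)} = \sqrt{1 + r}$ ($P{\left(r \right)} = \sqrt{r + 1} = \sqrt{1 + r}$)
$P{\left(-3 \right)} 64 \left(-59\right) = \sqrt{1 - 3} \cdot 64 \left(-59\right) = \sqrt{-2} \cdot 64 \left(-59\right) = i \sqrt{2} \cdot 64 \left(-59\right) = 64 i \sqrt{2} \left(-59\right) = - 3776 i \sqrt{2}$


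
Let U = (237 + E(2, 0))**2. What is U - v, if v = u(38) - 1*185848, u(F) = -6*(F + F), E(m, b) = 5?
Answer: 244868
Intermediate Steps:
u(F) = -12*F
U = 58564 (U = (237 + 5)**2 = 242**2 = 58564)
v = -186304 (v = -12*38 - 1*185848 = -456 - 185848 = -186304)
U - v = 58564 - 1*(-186304) = 58564 + 186304 = 244868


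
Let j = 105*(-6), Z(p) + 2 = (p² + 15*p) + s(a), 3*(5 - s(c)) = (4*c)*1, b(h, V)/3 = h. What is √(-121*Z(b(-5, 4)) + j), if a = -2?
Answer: I*√11841/3 ≈ 36.272*I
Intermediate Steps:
b(h, V) = 3*h
s(c) = 5 - 4*c/3
Z(p) = 17/3 + p² + 15*p (Z(p) = -2 + ((p² + 15*p) + (5 - 4/3*(-2))) = -2 + ((p² + 15*p) + (5 + 8/3)) = -2 + ((p² + 15*p) + 23/3) = -2 + (23/3 + p² + 15*p) = 17/3 + p² + 15*p)
j = -630
√(-121*Z(b(-5, 4)) + j) = √(-121*(17/3 + (3*(-5))² + 15*(3*(-5))) - 630) = √(-121*(17/3 + (-15)² + 15*(-15)) - 630) = √(-121*(17/3 + 225 - 225) - 630) = √(-121*17/3 - 630) = √(-2057/3 - 630) = √(-3947/3) = I*√11841/3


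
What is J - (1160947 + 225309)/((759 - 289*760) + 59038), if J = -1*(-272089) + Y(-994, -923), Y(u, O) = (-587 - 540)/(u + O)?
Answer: 27792028440524/102139677 ≈ 2.7210e+5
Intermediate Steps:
Y(u, O) = -1127/(O + u)
J = 521595740/1917 (J = -1*(-272089) - 1127/(-923 - 994) = 272089 - 1127/(-1917) = 272089 - 1127*(-1/1917) = 272089 + 1127/1917 = 521595740/1917 ≈ 2.7209e+5)
J - (1160947 + 225309)/((759 - 289*760) + 59038) = 521595740/1917 - (1160947 + 225309)/((759 - 289*760) + 59038) = 521595740/1917 - 1386256/((759 - 219640) + 59038) = 521595740/1917 - 1386256/(-218881 + 59038) = 521595740/1917 - 1386256/(-159843) = 521595740/1917 - 1386256*(-1)/159843 = 521595740/1917 - 1*(-1386256/159843) = 521595740/1917 + 1386256/159843 = 27792028440524/102139677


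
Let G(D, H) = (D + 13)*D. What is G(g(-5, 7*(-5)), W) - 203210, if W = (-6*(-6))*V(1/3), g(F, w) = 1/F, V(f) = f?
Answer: -5080314/25 ≈ -2.0321e+5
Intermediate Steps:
W = 12 (W = (-6*(-6))*(1/3) = 36*(1*(⅓)) = 36*(⅓) = 12)
G(D, H) = D*(13 + D) (G(D, H) = (13 + D)*D = D*(13 + D))
G(g(-5, 7*(-5)), W) - 203210 = (13 + 1/(-5))/(-5) - 203210 = -(13 - ⅕)/5 - 203210 = -⅕*64/5 - 203210 = -64/25 - 203210 = -5080314/25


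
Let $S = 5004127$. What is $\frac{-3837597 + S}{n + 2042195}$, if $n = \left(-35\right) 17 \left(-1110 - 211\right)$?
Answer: $\frac{116653}{282819} \approx 0.41247$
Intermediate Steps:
$n = 785995$ ($n = \left(-595\right) \left(-1321\right) = 785995$)
$\frac{-3837597 + S}{n + 2042195} = \frac{-3837597 + 5004127}{785995 + 2042195} = \frac{1166530}{2828190} = 1166530 \cdot \frac{1}{2828190} = \frac{116653}{282819}$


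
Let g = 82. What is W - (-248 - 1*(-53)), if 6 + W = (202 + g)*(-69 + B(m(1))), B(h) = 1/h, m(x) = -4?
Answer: -19478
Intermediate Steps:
W = -19673 (W = -6 + (202 + 82)*(-69 + 1/(-4)) = -6 + 284*(-69 - 1/4) = -6 + 284*(-277/4) = -6 - 19667 = -19673)
W - (-248 - 1*(-53)) = -19673 - (-248 - 1*(-53)) = -19673 - (-248 + 53) = -19673 - 1*(-195) = -19673 + 195 = -19478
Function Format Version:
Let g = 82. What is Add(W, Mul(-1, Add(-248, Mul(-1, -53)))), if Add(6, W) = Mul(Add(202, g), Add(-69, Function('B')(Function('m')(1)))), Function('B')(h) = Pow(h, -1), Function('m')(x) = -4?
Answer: -19478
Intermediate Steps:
W = -19673 (W = Add(-6, Mul(Add(202, 82), Add(-69, Pow(-4, -1)))) = Add(-6, Mul(284, Add(-69, Rational(-1, 4)))) = Add(-6, Mul(284, Rational(-277, 4))) = Add(-6, -19667) = -19673)
Add(W, Mul(-1, Add(-248, Mul(-1, -53)))) = Add(-19673, Mul(-1, Add(-248, Mul(-1, -53)))) = Add(-19673, Mul(-1, Add(-248, 53))) = Add(-19673, Mul(-1, -195)) = Add(-19673, 195) = -19478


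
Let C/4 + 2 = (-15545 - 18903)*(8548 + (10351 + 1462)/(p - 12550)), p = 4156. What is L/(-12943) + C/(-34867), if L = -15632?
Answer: 1305600727071592/38653820193 ≈ 33777.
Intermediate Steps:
C = -4942605894280/4197 (C = -8 + 4*((-15545 - 18903)*(8548 + (10351 + 1462)/(4156 - 12550))) = -8 + 4*(-34448*(8548 + 11813/(-8394))) = -8 + 4*(-34448*(8548 + 11813*(-1/8394))) = -8 + 4*(-34448*(8548 - 11813/8394)) = -8 + 4*(-34448*71740099/8394) = -8 + 4*(-1235651465176/4197) = -8 - 4942605860704/4197 = -4942605894280/4197 ≈ -1.1777e+9)
L/(-12943) + C/(-34867) = -15632/(-12943) - 4942605894280/4197/(-34867) = -15632*(-1/12943) - 4942605894280/4197*(-1/34867) = 15632/12943 + 4942605894280/146336799 = 1305600727071592/38653820193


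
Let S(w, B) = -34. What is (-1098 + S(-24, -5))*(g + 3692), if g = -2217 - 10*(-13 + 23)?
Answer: -1556500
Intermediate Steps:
g = -2317 (g = -2217 - 10*10 = -2217 - 1*100 = -2217 - 100 = -2317)
(-1098 + S(-24, -5))*(g + 3692) = (-1098 - 34)*(-2317 + 3692) = -1132*1375 = -1556500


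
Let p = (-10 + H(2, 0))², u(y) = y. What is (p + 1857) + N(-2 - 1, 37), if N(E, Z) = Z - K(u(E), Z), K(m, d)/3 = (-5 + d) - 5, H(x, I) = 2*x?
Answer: 1849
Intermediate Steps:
K(m, d) = -30 + 3*d (K(m, d) = 3*((-5 + d) - 5) = 3*(-10 + d) = -30 + 3*d)
N(E, Z) = 30 - 2*Z (N(E, Z) = Z - (-30 + 3*Z) = Z + (30 - 3*Z) = 30 - 2*Z)
p = 36 (p = (-10 + 2*2)² = (-10 + 4)² = (-6)² = 36)
(p + 1857) + N(-2 - 1, 37) = (36 + 1857) + (30 - 2*37) = 1893 + (30 - 74) = 1893 - 44 = 1849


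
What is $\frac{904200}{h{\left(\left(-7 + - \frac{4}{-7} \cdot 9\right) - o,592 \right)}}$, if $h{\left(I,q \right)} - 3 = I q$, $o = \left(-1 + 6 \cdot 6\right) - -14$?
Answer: $- \frac{6329400}{210731} \approx -30.035$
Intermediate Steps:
$o = 49$ ($o = \left(-1 + 36\right) + 14 = 35 + 14 = 49$)
$h{\left(I,q \right)} = 3 + I q$
$\frac{904200}{h{\left(\left(-7 + - \frac{4}{-7} \cdot 9\right) - o,592 \right)}} = \frac{904200}{3 + \left(\left(-7 + - \frac{4}{-7} \cdot 9\right) - 49\right) 592} = \frac{904200}{3 + \left(\left(-7 + \left(-4\right) \left(- \frac{1}{7}\right) 9\right) - 49\right) 592} = \frac{904200}{3 + \left(\left(-7 + \frac{4}{7} \cdot 9\right) - 49\right) 592} = \frac{904200}{3 + \left(\left(-7 + \frac{36}{7}\right) - 49\right) 592} = \frac{904200}{3 + \left(- \frac{13}{7} - 49\right) 592} = \frac{904200}{3 - \frac{210752}{7}} = \frac{904200}{- \frac{210731}{7}} = 904200 \left(- \frac{7}{210731}\right) = - \frac{6329400}{210731}$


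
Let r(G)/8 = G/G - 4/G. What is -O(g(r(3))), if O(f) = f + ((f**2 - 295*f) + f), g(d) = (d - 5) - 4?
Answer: -31990/9 ≈ -3554.4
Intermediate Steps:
r(G) = 8 - 32/G (r(G) = 8*(G/G - 4/G) = 8*(1 - 4/G) = 8 - 32/G)
g(d) = -9 + d (g(d) = (-5 + d) - 4 = -9 + d)
O(f) = f**2 - 293*f (O(f) = f + (f**2 - 294*f) = f**2 - 293*f)
-O(g(r(3))) = -(-9 + (8 - 32/3))*(-293 + (-9 + (8 - 32/3))) = -(-9 - 8/3)*(-293 + (-9 - 8/3)) = -(-35)*(-293 - 35/3)/3 = -(-35)*(-914)/(3*3) = -1*31990/9 = -31990/9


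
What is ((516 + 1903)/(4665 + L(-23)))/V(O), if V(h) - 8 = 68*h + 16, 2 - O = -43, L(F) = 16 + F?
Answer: 2419/14365272 ≈ 0.00016839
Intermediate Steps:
O = 45 (O = 2 - 1*(-43) = 2 + 43 = 45)
V(h) = 24 + 68*h (V(h) = 8 + (68*h + 16) = 8 + (16 + 68*h) = 24 + 68*h)
((516 + 1903)/(4665 + L(-23)))/V(O) = ((516 + 1903)/(4665 + (16 - 23)))/(24 + 68*45) = (2419/(4665 - 7))/(24 + 3060) = (2419/4658)/3084 = (2419*(1/4658))*(1/3084) = (2419/4658)*(1/3084) = 2419/14365272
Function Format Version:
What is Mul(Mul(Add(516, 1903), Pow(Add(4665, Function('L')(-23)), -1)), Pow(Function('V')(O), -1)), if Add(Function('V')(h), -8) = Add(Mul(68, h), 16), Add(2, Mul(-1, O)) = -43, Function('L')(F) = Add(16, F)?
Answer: Rational(2419, 14365272) ≈ 0.00016839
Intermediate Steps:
O = 45 (O = Add(2, Mul(-1, -43)) = Add(2, 43) = 45)
Function('V')(h) = Add(24, Mul(68, h)) (Function('V')(h) = Add(8, Add(Mul(68, h), 16)) = Add(8, Add(16, Mul(68, h))) = Add(24, Mul(68, h)))
Mul(Mul(Add(516, 1903), Pow(Add(4665, Function('L')(-23)), -1)), Pow(Function('V')(O), -1)) = Mul(Mul(Add(516, 1903), Pow(Add(4665, Add(16, -23)), -1)), Pow(Add(24, Mul(68, 45)), -1)) = Mul(Mul(2419, Pow(Add(4665, -7), -1)), Pow(Add(24, 3060), -1)) = Mul(Mul(2419, Pow(4658, -1)), Pow(3084, -1)) = Mul(Mul(2419, Rational(1, 4658)), Rational(1, 3084)) = Mul(Rational(2419, 4658), Rational(1, 3084)) = Rational(2419, 14365272)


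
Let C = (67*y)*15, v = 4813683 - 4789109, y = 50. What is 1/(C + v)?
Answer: 1/74824 ≈ 1.3365e-5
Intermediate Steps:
v = 24574
C = 50250 (C = (67*50)*15 = 3350*15 = 50250)
1/(C + v) = 1/(50250 + 24574) = 1/74824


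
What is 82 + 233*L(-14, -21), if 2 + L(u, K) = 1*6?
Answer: 1014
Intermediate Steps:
L(u, K) = 4 (L(u, K) = -2 + 1*6 = -2 + 6 = 4)
82 + 233*L(-14, -21) = 82 + 233*4 = 82 + 932 = 1014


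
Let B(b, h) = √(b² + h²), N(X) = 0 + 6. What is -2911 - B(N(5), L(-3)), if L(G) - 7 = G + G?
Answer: -2911 - √37 ≈ -2917.1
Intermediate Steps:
L(G) = 7 + 2*G (L(G) = 7 + (G + G) = 7 + 2*G)
N(X) = 6
-2911 - B(N(5), L(-3)) = -2911 - √(6² + (7 + 2*(-3))²) = -2911 - √(36 + (7 - 6)²) = -2911 - √(36 + 1²) = -2911 - √(36 + 1) = -2911 - √37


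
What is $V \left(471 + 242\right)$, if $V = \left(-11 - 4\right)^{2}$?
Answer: $160425$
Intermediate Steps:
$V = 225$ ($V = \left(-15\right)^{2} = 225$)
$V \left(471 + 242\right) = 225 \left(471 + 242\right) = 225 \cdot 713 = 160425$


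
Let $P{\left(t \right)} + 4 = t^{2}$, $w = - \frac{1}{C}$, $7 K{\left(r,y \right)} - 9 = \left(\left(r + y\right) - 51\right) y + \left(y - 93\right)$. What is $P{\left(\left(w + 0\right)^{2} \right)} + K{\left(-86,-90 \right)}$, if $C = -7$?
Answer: $\frac{6938205}{2401} \approx 2889.7$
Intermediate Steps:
$K{\left(r,y \right)} = -12 + \frac{y}{7} + \frac{y \left(-51 + r + y\right)}{7}$ ($K{\left(r,y \right)} = \frac{9}{7} + \frac{\left(\left(r + y\right) - 51\right) y + \left(y - 93\right)}{7} = \frac{9}{7} + \frac{\left(-51 + r + y\right) y + \left(y - 93\right)}{7} = \frac{9}{7} + \frac{y \left(-51 + r + y\right) + \left(-93 + y\right)}{7} = \frac{9}{7} + \frac{-93 + y + y \left(-51 + r + y\right)}{7} = \frac{9}{7} + \left(- \frac{93}{7} + \frac{y}{7} + \frac{y \left(-51 + r + y\right)}{7}\right) = -12 + \frac{y}{7} + \frac{y \left(-51 + r + y\right)}{7}$)
$w = \frac{1}{7}$ ($w = - \frac{1}{-7} = \left(-1\right) \left(- \frac{1}{7}\right) = \frac{1}{7} \approx 0.14286$)
$P{\left(t \right)} = -4 + t^{2}$
$P{\left(\left(w + 0\right)^{2} \right)} + K{\left(-86,-90 \right)} = \left(-4 + \left(\left(\frac{1}{7} + 0\right)^{2}\right)^{2}\right) + \left(-12 - - \frac{4500}{7} + \frac{\left(-90\right)^{2}}{7} + \frac{1}{7} \left(-86\right) \left(-90\right)\right) = \left(-4 + \left(\left(\frac{1}{7}\right)^{2}\right)^{2}\right) + \left(-12 + \frac{4500}{7} + \frac{1}{7} \cdot 8100 + \frac{7740}{7}\right) = \left(-4 + \left(\frac{1}{49}\right)^{2}\right) + \left(-12 + \frac{4500}{7} + \frac{8100}{7} + \frac{7740}{7}\right) = \left(-4 + \frac{1}{2401}\right) + \frac{20256}{7} = - \frac{9603}{2401} + \frac{20256}{7} = \frac{6938205}{2401}$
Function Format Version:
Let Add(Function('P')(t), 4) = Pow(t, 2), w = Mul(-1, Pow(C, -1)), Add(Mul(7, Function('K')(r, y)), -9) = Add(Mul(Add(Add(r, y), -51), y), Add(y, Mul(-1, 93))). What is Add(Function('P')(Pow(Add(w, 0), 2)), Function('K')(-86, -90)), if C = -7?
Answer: Rational(6938205, 2401) ≈ 2889.7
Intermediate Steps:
Function('K')(r, y) = Add(-12, Mul(Rational(1, 7), y), Mul(Rational(1, 7), y, Add(-51, r, y))) (Function('K')(r, y) = Add(Rational(9, 7), Mul(Rational(1, 7), Add(Mul(Add(Add(r, y), -51), y), Add(y, Mul(-1, 93))))) = Add(Rational(9, 7), Mul(Rational(1, 7), Add(Mul(Add(-51, r, y), y), Add(y, -93)))) = Add(Rational(9, 7), Mul(Rational(1, 7), Add(Mul(y, Add(-51, r, y)), Add(-93, y)))) = Add(Rational(9, 7), Mul(Rational(1, 7), Add(-93, y, Mul(y, Add(-51, r, y))))) = Add(Rational(9, 7), Add(Rational(-93, 7), Mul(Rational(1, 7), y), Mul(Rational(1, 7), y, Add(-51, r, y)))) = Add(-12, Mul(Rational(1, 7), y), Mul(Rational(1, 7), y, Add(-51, r, y))))
w = Rational(1, 7) (w = Mul(-1, Pow(-7, -1)) = Mul(-1, Rational(-1, 7)) = Rational(1, 7) ≈ 0.14286)
Function('P')(t) = Add(-4, Pow(t, 2))
Add(Function('P')(Pow(Add(w, 0), 2)), Function('K')(-86, -90)) = Add(Add(-4, Pow(Pow(Add(Rational(1, 7), 0), 2), 2)), Add(-12, Mul(Rational(-50, 7), -90), Mul(Rational(1, 7), Pow(-90, 2)), Mul(Rational(1, 7), -86, -90))) = Add(Add(-4, Pow(Pow(Rational(1, 7), 2), 2)), Add(-12, Rational(4500, 7), Mul(Rational(1, 7), 8100), Rational(7740, 7))) = Add(Add(-4, Pow(Rational(1, 49), 2)), Add(-12, Rational(4500, 7), Rational(8100, 7), Rational(7740, 7))) = Add(Add(-4, Rational(1, 2401)), Rational(20256, 7)) = Add(Rational(-9603, 2401), Rational(20256, 7)) = Rational(6938205, 2401)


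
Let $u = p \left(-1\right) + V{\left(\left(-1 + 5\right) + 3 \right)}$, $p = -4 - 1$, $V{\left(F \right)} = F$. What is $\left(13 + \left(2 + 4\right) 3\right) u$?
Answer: $372$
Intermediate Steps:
$p = -5$ ($p = -4 - 1 = -5$)
$u = 12$ ($u = \left(-5\right) \left(-1\right) + \left(\left(-1 + 5\right) + 3\right) = 5 + \left(4 + 3\right) = 5 + 7 = 12$)
$\left(13 + \left(2 + 4\right) 3\right) u = \left(13 + \left(2 + 4\right) 3\right) 12 = \left(13 + 6 \cdot 3\right) 12 = \left(13 + 18\right) 12 = 31 \cdot 12 = 372$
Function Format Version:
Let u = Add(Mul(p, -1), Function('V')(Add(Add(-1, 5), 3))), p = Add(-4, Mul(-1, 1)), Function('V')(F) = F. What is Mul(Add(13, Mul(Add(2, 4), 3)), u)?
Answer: 372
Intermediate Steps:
p = -5 (p = Add(-4, -1) = -5)
u = 12 (u = Add(Mul(-5, -1), Add(Add(-1, 5), 3)) = Add(5, Add(4, 3)) = Add(5, 7) = 12)
Mul(Add(13, Mul(Add(2, 4), 3)), u) = Mul(Add(13, Mul(Add(2, 4), 3)), 12) = Mul(Add(13, Mul(6, 3)), 12) = Mul(Add(13, 18), 12) = Mul(31, 12) = 372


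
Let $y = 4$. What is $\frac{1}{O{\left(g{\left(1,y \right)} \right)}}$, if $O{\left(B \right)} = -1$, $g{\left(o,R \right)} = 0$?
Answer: $-1$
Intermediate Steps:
$\frac{1}{O{\left(g{\left(1,y \right)} \right)}} = \frac{1}{-1} = -1$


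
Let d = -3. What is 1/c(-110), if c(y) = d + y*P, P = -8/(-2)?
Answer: -1/443 ≈ -0.0022573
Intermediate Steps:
P = 4 (P = -8*(-1/2) = 4)
c(y) = -3 + 4*y (c(y) = -3 + y*4 = -3 + 4*y)
1/c(-110) = 1/(-3 + 4*(-110)) = 1/(-3 - 440) = 1/(-443) = -1/443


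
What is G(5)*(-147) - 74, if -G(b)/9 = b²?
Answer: 33001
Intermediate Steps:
G(b) = -9*b²
G(5)*(-147) - 74 = -9*5²*(-147) - 74 = -9*25*(-147) - 74 = -225*(-147) - 74 = 33075 - 74 = 33001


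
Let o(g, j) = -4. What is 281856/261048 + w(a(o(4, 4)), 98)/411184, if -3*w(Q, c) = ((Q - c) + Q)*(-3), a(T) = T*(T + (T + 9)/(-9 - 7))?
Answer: 9656508413/8944896736 ≈ 1.0796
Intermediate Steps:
a(T) = T*(-9/16 + 15*T/16) (a(T) = T*(T + (9 + T)/(-16)) = T*(T + (9 + T)*(-1/16)) = T*(T + (-9/16 - T/16)) = T*(-9/16 + 15*T/16))
w(Q, c) = -c + 2*Q (w(Q, c) = -((Q - c) + Q)*(-3)/3 = -(-c + 2*Q)*(-3)/3 = -(-6*Q + 3*c)/3 = -c + 2*Q)
281856/261048 + w(a(o(4, 4)), 98)/411184 = 281856/261048 + (-1*98 + 2*((3/16)*(-4)*(-3 + 5*(-4))))/411184 = 281856*(1/261048) + (-98 + 2*((3/16)*(-4)*(-3 - 20)))*(1/411184) = 11744/10877 + (-98 + 2*((3/16)*(-4)*(-23)))*(1/411184) = 11744/10877 + (-98 + 2*(69/4))*(1/411184) = 11744/10877 + (-98 + 69/2)*(1/411184) = 11744/10877 - 127/2*1/411184 = 11744/10877 - 127/822368 = 9656508413/8944896736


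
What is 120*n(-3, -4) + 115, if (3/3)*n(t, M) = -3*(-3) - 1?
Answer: 1075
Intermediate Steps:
n(t, M) = 8 (n(t, M) = -3*(-3) - 1 = 9 - 1 = 8)
120*n(-3, -4) + 115 = 120*8 + 115 = 960 + 115 = 1075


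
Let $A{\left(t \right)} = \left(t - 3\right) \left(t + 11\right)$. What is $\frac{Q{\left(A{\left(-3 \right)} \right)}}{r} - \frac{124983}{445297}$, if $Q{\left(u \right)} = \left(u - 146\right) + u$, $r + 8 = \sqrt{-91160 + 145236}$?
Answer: $- \frac{1903169197}{6012845391} - \frac{121 \sqrt{13519}}{13503} \approx -1.3584$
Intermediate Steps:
$r = -8 + 2 \sqrt{13519}$ ($r = -8 + \sqrt{-91160 + 145236} = -8 + \sqrt{54076} = -8 + 2 \sqrt{13519} \approx 224.54$)
$A{\left(t \right)} = \left(-3 + t\right) \left(11 + t\right)$
$Q{\left(u \right)} = -146 + 2 u$ ($Q{\left(u \right)} = \left(-146 + u\right) + u = -146 + 2 u$)
$\frac{Q{\left(A{\left(-3 \right)} \right)}}{r} - \frac{124983}{445297} = \frac{-146 + 2 \left(-33 + \left(-3\right)^{2} + 8 \left(-3\right)\right)}{-8 + 2 \sqrt{13519}} - \frac{124983}{445297} = \frac{-146 + 2 \left(-33 + 9 - 24\right)}{-8 + 2 \sqrt{13519}} - \frac{124983}{445297} = \frac{-146 + 2 \left(-48\right)}{-8 + 2 \sqrt{13519}} - \frac{124983}{445297} = \frac{-146 - 96}{-8 + 2 \sqrt{13519}} - \frac{124983}{445297} = - \frac{242}{-8 + 2 \sqrt{13519}} - \frac{124983}{445297} = - \frac{124983}{445297} - \frac{242}{-8 + 2 \sqrt{13519}}$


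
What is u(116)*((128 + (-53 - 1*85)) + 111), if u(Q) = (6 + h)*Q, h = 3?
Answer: 105444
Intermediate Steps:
u(Q) = 9*Q (u(Q) = (6 + 3)*Q = 9*Q)
u(116)*((128 + (-53 - 1*85)) + 111) = (9*116)*((128 + (-53 - 1*85)) + 111) = 1044*((128 + (-53 - 85)) + 111) = 1044*((128 - 138) + 111) = 1044*(-10 + 111) = 1044*101 = 105444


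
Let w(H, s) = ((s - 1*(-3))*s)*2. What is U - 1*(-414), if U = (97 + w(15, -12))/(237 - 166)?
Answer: 29707/71 ≈ 418.41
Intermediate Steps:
w(H, s) = 2*s*(3 + s) (w(H, s) = ((s + 3)*s)*2 = ((3 + s)*s)*2 = (s*(3 + s))*2 = 2*s*(3 + s))
U = 313/71 (U = (97 + 2*(-12)*(3 - 12))/(237 - 166) = (97 + 2*(-12)*(-9))/71 = (97 + 216)*(1/71) = 313*(1/71) = 313/71 ≈ 4.4084)
U - 1*(-414) = 313/71 - 1*(-414) = 313/71 + 414 = 29707/71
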